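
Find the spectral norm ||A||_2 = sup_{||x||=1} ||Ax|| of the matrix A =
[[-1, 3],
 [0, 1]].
||A||_2 = sqrt((11 + sqrt(117))/2) ≈ 3.3028 (= sqrt(largest eigenvalue of A^T A))

||A||_2 = sigma_max(A) = sqrt(lambda_max(A^T A)). Form the symmetric matrix M = A^T A =
[[1, -3],
 [-3, 10]].
Its characteristic polynomial (trace, determinant of M give the coefficients) is
  p(λ) = det(λ I - M) = λ^2 - 11λ + 1.
For λ^2 - 11λ + 1 the discriminant is 117. It is nonnegative but not a perfect square, so the roots are real and irrational: λ = (11 ± sqrt(117))/2 ≈ 10.9083, 0.0917.
So the eigenvalues of A^T A are ≈ 0.0917, 10.9083 (all ≥ 0, as they must be for A^T A). The largest is λ_max = (11 + sqrt(117))/2 ≈ 10.9083, hence ||A||_2 = sqrt(λ_max) = sqrt((11 + sqrt(117))/2) ≈ 3.3028.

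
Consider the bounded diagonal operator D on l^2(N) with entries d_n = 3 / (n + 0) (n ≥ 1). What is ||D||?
||D|| = 3 (attained at n = 1)

For D diagonal, ||D|| = sup_n |d_n| = sup_n 3/(n + 0). This is positive and strictly decreasing in n, so the supremum is attained at n = 1: d_1 = 3/(1 + 0) = 3. Hence ||D|| = 3.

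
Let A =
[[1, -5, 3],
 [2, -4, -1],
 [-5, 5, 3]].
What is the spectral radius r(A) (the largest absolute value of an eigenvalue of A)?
r(A) ≈ 4.433

The eigenvalues of A are the roots of its characteristic polynomial. With M = A (coefficients from the trace, the sum of principal 2x2 minors, and det A):
  p(λ) = det(λ I - M) = λ^3 + 17λ + 32.
No integer candidate from the rational root theorem (±divisors of 32) is a root, so the roots are irrational. The cubic discriminant is Δ = -47300 < 0, so there is one real root and a complex-conjugate pair. p(-2) = -10 and p(-1) = 14 have opposite signs, so a root lies in (-2, -1); Newton's method refines it to λ ≈ -1.6284. Dividing out (λ - (-1.6284)) leaves approximately λ^2 - 1.6284λ + 19.6516. For λ^2 - 1.6284λ + 19.6516 the discriminant is -75.9547. It is negative, so the remaining roots are the complex-conjugate pair λ ≈ 0.8142 ± 4.3576i. Their product equals the constant term, so |λ|^2 ≈ 19.6516 and |λ| ≈ 4.433.
Thus the eigenvalues (to 4 decimals) are -1.6284 (modulus 1.6284); 0.8142 ± 4.3576i (modulus 4.433). The spectral radius is the largest modulus: r(A) ≈ 4.433. (Cross-check: r(A) ≤ ||A||_2 ≈ 9.5758; equality holds whenever A is normal, though it can also hold for some non-normal A.)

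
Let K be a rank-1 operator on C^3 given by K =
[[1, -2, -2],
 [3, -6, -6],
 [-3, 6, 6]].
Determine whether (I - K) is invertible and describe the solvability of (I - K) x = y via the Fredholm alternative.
(I - K) is singular (det(I - K) = 0, i.e. 1 ∈ sigma(K)). (I - K) x = y is solvable iff y ⊥ ker((I - K)^*) = span{(1, -2, -2)}, i.e. iff y_1 - 2y_2 - 2y_3 = 0. When solvable, the solutions are x = y + c·(1, 3, -3), c arbitrary (ker(I - K) = span{(1, 3, -3)}, dimension 1).

K has rank 1, so it is an outer product K = u v^T: every row of K is a multiple of one row vector. Reading off the entries, u = (1, 3, -3) and v = (1, -2, -2) (row i of K equals u_i·v^T). A rank-one matrix u v^T satisfies K u = u (v·u) and kills the (2)-dimensional subspace v^⊥, so its characteristic polynomial is lambda^2 (lambda - v·u) with v·u = tr K = 1. Hence the eigenvalues of I - K are 1 (multiplicity 2) and 1 - (1) = 0, so det(I - K) = 0. (Direct check: I - K =
[[0, 2, 2],
 [-3, 7, 6],
 [3, -6, -5]]
has determinant 0.) So 1 is an eigenvalue of K and (I - K) is not invertible. The finite-dimensional Fredholm alternative says: either (I - K) is invertible, or ker(I - K) ≠ {0} and then range(I - K) = ker((I - K)^*)^⊥, with dim ker(I - K) = dim ker((I - K)^*). We are in the second case, so we need both kernels. Kernel of I - K: (I - K) u = u - u (v·u) = u - u = 0, so ker(I - K) = span{u} = span{(1, 3, -3)} (it is exactly 1-dimensional because rank(I - K) = 2). Kernel of the adjoint: K is real, so (I - K)^* = I - K^T = I - v u^T, and (I - v u^T) v = v - v (u·v) = 0; hence ker((I - K)^*) = span{v} = span{(1, -2, -2)}. Therefore (I - K) x = y is solvable iff <y, v> = 0, i.e. iff y_1 - 2y_2 - 2y_3 = 0. When this holds, K y = u (v·y) = 0, so (I - K) y = y and x = y is a particular solution; the full solution set is the line x = y + c·u = y + c·(1, 3, -3), c ∈ C.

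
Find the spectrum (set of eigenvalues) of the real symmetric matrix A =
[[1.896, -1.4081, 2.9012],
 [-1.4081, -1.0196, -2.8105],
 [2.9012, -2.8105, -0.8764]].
sigma(A) ≈ {-4, -1, 5}

A is real symmetric, so its spectrum consists of real eigenvalues. Expanding the characteristic polynomial of the displayed matrix gives
  det(λ I - A) = p(λ) = λ^3 + (0)λ^2 + (-21)λ + (-20).
Solving p(λ) = 0 yields eigenvalues ≈ -4, -1, 5. (A is shown rounded to 4 decimals, so these recover the underlying integer eigenvalues to within that precision.)
Verification: the trace of A = 0 equals the sum of eigenvalues 0, and det(A) ≈ 20.0003 matches the eigenvalue product 20.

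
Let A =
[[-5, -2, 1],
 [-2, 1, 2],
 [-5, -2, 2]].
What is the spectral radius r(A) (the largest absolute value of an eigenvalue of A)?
r(A) ≈ 4.3285

The eigenvalues of A are the roots of its characteristic polynomial. With M = A (coefficients from the trace, the sum of principal 2x2 minors, and det A):
  p(λ) = det(λ I - M) = λ^3 + 2λ^2 - 8λ + 9.
No integer candidate from the rational root theorem (±divisors of 9) is a root, so the roots are irrational. The cubic discriminant is Δ = -2763 < 0, so there is one real root and a complex-conjugate pair. p(-5) = -26 and p(-4) = 9 have opposite signs, so a root lies in (-5, -4); Newton's method refines it to λ ≈ -4.3285. Dividing out (λ - (-4.3285)) leaves approximately λ^2 - 2.3285λ + 2.0792. For λ^2 - 2.3285λ + 2.0792 the discriminant is -2.8948. It is negative, so the remaining roots are the complex-conjugate pair λ ≈ 1.1643 ± 0.8507i. Their product equals the constant term, so |λ|^2 ≈ 2.0792 and |λ| ≈ 1.442.
Thus the eigenvalues (to 4 decimals) are -4.3285 (modulus 4.3285); 1.1643 ± 0.8507i (modulus 1.442). The spectral radius is the largest modulus: r(A) ≈ 4.3285. (Cross-check: r(A) ≤ ||A||_2 ≈ 8.1697; equality holds whenever A is normal, though it can also hold for some non-normal A.)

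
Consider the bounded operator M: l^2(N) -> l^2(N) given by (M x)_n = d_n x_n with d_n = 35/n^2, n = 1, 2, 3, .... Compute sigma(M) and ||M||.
sigma(M) = {35/n^2 : n ≥ 1} ∪ {0}; ||M|| = 35

A bounded diagonal operator on l^2 with diagonal entries d_n has spectrum equal to the closure of {d_n : n ≥ 1}: every d_n is an eigenvalue (with eigenvector e_n), so {d_n} ⊂ sigma(M); the spectrum is closed, so its closure is too; and for lambda not in the closure, (M - lambda I) has bounded inverse (the diagonal entries 1/(d_n - lambda) are bounded). For our sequence d_n = 35/n^2, n = 1, 2, 3, ...:
  - {d_n} = {35/n^2 : n ≥ 1}; the only limit point is 0
  - closure = {35/n^2 : n ≥ 1} ∪ {0}
For the norm: a diagonal operator has ||M|| = sup_n |d_n|. Here d_n = 35/n^2 is positive and decreasing, so sup_n |d_n| = d_1 = 35. So ||M|| = 35.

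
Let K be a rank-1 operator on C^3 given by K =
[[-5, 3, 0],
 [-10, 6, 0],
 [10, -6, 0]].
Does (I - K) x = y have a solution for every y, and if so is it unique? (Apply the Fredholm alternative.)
(I - K) is singular (det(I - K) = 0, i.e. 1 ∈ sigma(K)). (I - K) x = y is solvable iff y ⊥ ker((I - K)^*) = span{(-5, 3, 0)}, i.e. iff -5y_1 + 3y_2 = 0. When solvable, the solutions are x = y + c·(1, 2, -2), c arbitrary (ker(I - K) = span{(1, 2, -2)}, dimension 1).

K has rank 1, so it is an outer product K = u v^T: every row of K is a multiple of one row vector. Reading off the entries, u = (1, 2, -2) and v = (-5, 3, 0) (row i of K equals u_i·v^T). A rank-one matrix u v^T satisfies K u = u (v·u) and kills the (2)-dimensional subspace v^⊥, so its characteristic polynomial is lambda^2 (lambda - v·u) with v·u = tr K = 1. Hence the eigenvalues of I - K are 1 (multiplicity 2) and 1 - (1) = 0, so det(I - K) = 0. (Direct check: I - K =
[[6, -3, 0],
 [10, -5, 0],
 [-10, 6, 1]]
has determinant 0.) So 1 is an eigenvalue of K and (I - K) is not invertible. The finite-dimensional Fredholm alternative says: either (I - K) is invertible, or ker(I - K) ≠ {0} and then range(I - K) = ker((I - K)^*)^⊥, with dim ker(I - K) = dim ker((I - K)^*). We are in the second case, so we need both kernels. Kernel of I - K: (I - K) u = u - u (v·u) = u - u = 0, so ker(I - K) = span{u} = span{(1, 2, -2)} (it is exactly 1-dimensional because rank(I - K) = 2). Kernel of the adjoint: K is real, so (I - K)^* = I - K^T = I - v u^T, and (I - v u^T) v = v - v (u·v) = 0; hence ker((I - K)^*) = span{v} = span{(-5, 3, 0)}. Therefore (I - K) x = y is solvable iff <y, v> = 0, i.e. iff -5y_1 + 3y_2 = 0. When this holds, K y = u (v·y) = 0, so (I - K) y = y and x = y is a particular solution; the full solution set is the line x = y + c·u = y + c·(1, 2, -2), c ∈ C.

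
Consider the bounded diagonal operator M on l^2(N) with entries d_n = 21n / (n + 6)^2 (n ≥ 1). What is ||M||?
||M|| = 7/8 (attained at n = 6)

For M diagonal, ||M|| = sup_n |d_n|. Treat f(x) = 21x / (x + 6)^2 for real x > 0. By the quotient rule, f'(x) = 21(6 - x)/(x + 6)^3, which is positive for x < 6 and negative for x > 6. So f has a unique maximum at x = 6, and since 6 is a positive integer, the supremum over n ≥ 1 is attained at n = 6: d_6 = 21·6/(6 + 6)^2 = 21·6/144 = 7/8. Hence ||M|| = 7/8.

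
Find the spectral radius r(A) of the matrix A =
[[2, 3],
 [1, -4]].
r(A) = (2 + sqrt(48))/2 ≈ 4.4641

The eigenvalues of A are the roots of its characteristic polynomial. With M = A (coefficients from the trace and determinant):
  p(λ) = det(λ I - M) = λ^2 + 2λ - 11.
For λ^2 + 2λ - 11 the discriminant is 48. It is nonnegative but not a perfect square, so the roots are real and irrational: λ = (-2 ± sqrt(48))/2 ≈ 2.4641, -4.4641.
Thus the eigenvalues (to 4 decimals) are 2.4641 (modulus 2.4641); -4.4641 (modulus 4.4641). The spectral radius is the largest modulus: r(A) = (2 + sqrt(48))/2 ≈ 4.4641. (Cross-check: r(A) ≤ ||A||_2 ≈ 5.0198; equality holds whenever A is normal, though it can also hold for some non-normal A.)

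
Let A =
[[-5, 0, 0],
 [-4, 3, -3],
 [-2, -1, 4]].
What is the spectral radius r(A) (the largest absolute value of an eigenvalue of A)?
r(A) = (7 + sqrt(13))/2 ≈ 5.3028

The eigenvalues of A are the roots of its characteristic polynomial. With M = A (coefficients from the trace, the sum of principal 2x2 minors, and det A):
  p(λ) = det(λ I - M) = λ^3 - 2λ^2 - 26λ + 45.
By the rational root theorem any rational root is an integer divisor of 45. Testing λ = -5: p(-5) = -125 - 50 + 130 + 45 = 0, so λ = -5 is a root. Dividing out (λ + 5) leaves p(λ) = (λ + 5)(λ^2 - 7λ + 9). For λ^2 - 7λ + 9 the discriminant is 13. It is nonnegative but not a perfect square, so the roots are real and irrational: λ = (7 ± sqrt(13))/2 ≈ 5.3028, 1.6972.
Thus the eigenvalues (to 4 decimals) are 5.3028 (modulus 5.3028); 1.6972 (modulus 1.6972); -5 (modulus 5). The spectral radius is the largest modulus: r(A) = (7 + sqrt(13))/2 ≈ 5.3028. (Cross-check: r(A) ≤ ||A||_2 ≈ 7.0728; equality holds whenever A is normal, though it can also hold for some non-normal A.)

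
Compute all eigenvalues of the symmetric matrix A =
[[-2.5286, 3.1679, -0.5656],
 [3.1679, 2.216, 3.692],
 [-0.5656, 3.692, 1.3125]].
sigma(A) ≈ {-5, 0, 6}

A is real symmetric, so its spectrum consists of real eigenvalues. Expanding the characteristic polynomial of the displayed matrix gives
  det(λ I - A) = p(λ) = λ^3 + (-1)λ^2 + (-30)λ + (-0.0016).
Solving p(λ) = 0 yields eigenvalues ≈ -5, 0, 6. (A is shown rounded to 4 decimals, so these recover the underlying integer eigenvalues to within that precision.)
Verification: the trace of A = 1 equals the sum of eigenvalues 1, and det(A) ≈ 0.0016 matches the eigenvalue product 0.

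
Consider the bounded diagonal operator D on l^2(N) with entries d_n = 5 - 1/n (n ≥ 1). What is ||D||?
||D|| = 5

For a diagonal operator on l^2 with entries d_n, ||D|| = sup_n |d_n|. Here d_1 = 4, d_2 = 9/2, ..., and d_n = 5 - 1/n increases monotonically toward 5. All terms lie in [4, 5), so |d_n| = d_n and the supremum is the limit 5, which is not attained by any individual d_n. Hence ||D|| = 5.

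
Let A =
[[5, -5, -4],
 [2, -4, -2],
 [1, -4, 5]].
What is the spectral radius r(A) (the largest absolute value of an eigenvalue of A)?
r(A) ≈ 5.5387

The eigenvalues of A are the roots of its characteristic polynomial. With M = A (coefficients from the trace, the sum of principal 2x2 minors, and det A):
  p(λ) = det(λ I - M) = λ^3 - 6λ^2 - 9λ + 64.
No integer candidate from the rational root theorem (±divisors of 64) is a root, so the roots are irrational. The cubic discriminant is Δ = 12744 > 0, so there are three distinct real roots. p(-4) = -60 and p(-3) = 10 have opposite signs, so a root lies in (-4, -3); Newton's method refines it to λ ≈ -3.1764. p(3) = 10 and p(4) = -4 have opposite signs, so a root lies in (3, 4); Newton's method refines it to λ ≈ 3.6378. p(5) = -6 and p(6) = 10 have opposite signs, so a root lies in (5, 6); Newton's method refines it to λ ≈ 5.5387. Check (Vieta): the three roots sum to 6, matching tr M = 6.
Thus the eigenvalues (to 4 decimals) are -3.1764 (modulus 3.1764); 3.6378 (modulus 3.6378); 5.5387 (modulus 5.5387). The spectral radius is the largest modulus: r(A) ≈ 5.5387. (Cross-check: r(A) ≤ ||A||_2 ≈ 9.4809; equality holds whenever A is normal, though it can also hold for some non-normal A.)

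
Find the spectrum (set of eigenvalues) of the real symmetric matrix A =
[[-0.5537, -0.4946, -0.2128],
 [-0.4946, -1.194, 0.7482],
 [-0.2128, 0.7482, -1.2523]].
sigma(A) ≈ {-2, -1, 0}

A is real symmetric, so its spectrum consists of real eigenvalues. Expanding the characteristic polynomial of the displayed matrix gives
  det(λ I - A) = p(λ) = λ^3 + (3)λ^2 + (2)λ + (0).
Solving p(λ) = 0 yields eigenvalues ≈ -2, -1, 0. (A is shown rounded to 4 decimals, so these recover the underlying integer eigenvalues to within that precision.)
Verification: the trace of A = -3 equals the sum of eigenvalues -3, and det(A) ≈ -0.0000 matches the eigenvalue product 0.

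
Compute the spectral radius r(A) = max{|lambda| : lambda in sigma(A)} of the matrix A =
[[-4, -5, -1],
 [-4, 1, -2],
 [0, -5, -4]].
r(A) ≈ 7.9296

The eigenvalues of A are the roots of its characteristic polynomial. With M = A (coefficients from the trace, the sum of principal 2x2 minors, and det A):
  p(λ) = det(λ I - M) = λ^3 + 7λ^2 - 22λ - 116.
No integer candidate from the rational root theorem (±divisors of 116) is a root, so the roots are irrational. The cubic discriminant is Δ = 183700 > 0, so there are three distinct real roots. p(-8) = -4 and p(-7) = 38 have opposite signs, so a root lies in (-8, -7); Newton's method refines it to λ ≈ -7.9296. p(-4) = 20 and p(-3) = -14 have opposite signs, so a root lies in (-4, -3); Newton's method refines it to λ ≈ -3.3881. p(4) = -28 and p(5) = 74 have opposite signs, so a root lies in (4, 5); Newton's method refines it to λ ≈ 4.3177. Check (Vieta): the three roots sum to -7, matching tr M = -7.
Thus the eigenvalues (to 4 decimals) are -7.9296 (modulus 7.9296); -3.3881 (modulus 3.3881); 4.3177 (modulus 4.3177). The spectral radius is the largest modulus: r(A) ≈ 7.9296. (Cross-check: r(A) ≤ ||A||_2 ≈ 8.5457; equality holds whenever A is normal, though it can also hold for some non-normal A.)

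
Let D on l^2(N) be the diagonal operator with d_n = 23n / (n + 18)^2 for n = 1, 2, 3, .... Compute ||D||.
||D|| = 23/72 (attained at n = 18)

For D diagonal, ||D|| = sup_n |d_n|. Treat f(x) = 23x / (x + 18)^2 for real x > 0. By the quotient rule, f'(x) = 23(18 - x)/(x + 18)^3, which is positive for x < 18 and negative for x > 18. So f has a unique maximum at x = 18, and since 18 is a positive integer, the supremum over n ≥ 1 is attained at n = 18: d_18 = 23·18/(18 + 18)^2 = 23·18/1296 = 23/72. Hence ||D|| = 23/72.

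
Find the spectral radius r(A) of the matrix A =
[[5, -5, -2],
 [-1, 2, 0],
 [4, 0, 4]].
r(A) ≈ 5.3684

The eigenvalues of A are the roots of its characteristic polynomial. With M = A (coefficients from the trace, the sum of principal 2x2 minors, and det A):
  p(λ) = det(λ I - M) = λ^3 - 11λ^2 + 41λ - 36.
No integer candidate from the rational root theorem (±divisors of 36) is a root, so the roots are irrational. The cubic discriminant is Δ = -6691 < 0, so there is one real root and a complex-conjugate pair. p(1) = -5 and p(2) = 10 have opposite signs, so a root lies in (1, 2); Newton's method refines it to λ ≈ 1.2491. Dividing out (λ - (1.2491)) leaves approximately λ^2 - 9.7509λ + 28.8198. For λ^2 - 9.7509λ + 28.8198 the discriminant is -20.2. It is negative, so the remaining roots are the complex-conjugate pair λ ≈ 4.8754 ± 2.2472i. Their product equals the constant term, so |λ|^2 ≈ 28.8198 and |λ| ≈ 5.3684.
Thus the eigenvalues (to 4 decimals) are 1.2491 (modulus 1.2491); 4.8754 ± 2.2472i (modulus 5.3684). The spectral radius is the largest modulus: r(A) ≈ 5.3684. (Cross-check: r(A) ≤ ||A||_2 ≈ 7.9577; equality holds whenever A is normal, though it can also hold for some non-normal A.)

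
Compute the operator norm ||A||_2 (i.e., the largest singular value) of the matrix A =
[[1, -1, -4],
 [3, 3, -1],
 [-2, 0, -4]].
||A||_2 ≈ 5.7579 (= sqrt(largest eigenvalue of A^T A))

||A||_2 = sigma_max(A) = sqrt(lambda_max(A^T A)). Form the symmetric matrix M = A^T A =
[[14, 8, 1],
 [8, 10, 1],
 [1, 1, 33]].
Its characteristic polynomial (trace, sum of principal 2x2 minors, determinant of M give the coefficients) is
  p(λ) = det(λ I - M) = λ^3 - 57λ^2 + 866λ - 2500.
No integer candidate from the rational root theorem (±divisors of 2500) is a root, so the roots are irrational. The cubic discriminant is Δ = 39369460 > 0, so there are three distinct real roots. p(3) = -388 and p(4) = 116 have opposite signs, so a root lies in (3, 4); Newton's method refines it to λ ≈ 3.7528. p(20) = 20 and p(21) = -190 have opposite signs, so a root lies in (20, 21); Newton's method refines it to λ ≈ 20.0936. p(33) = -58 and p(34) = 356 have opposite signs, so a root lies in (33, 34); Newton's method refines it to λ ≈ 33.1537. Check (Vieta): the three roots sum to 57, matching tr M = 57.
So the eigenvalues of A^T A are ≈ 3.7528, 20.0936, 33.1537 (all ≥ 0, as they must be for A^T A). The largest is λ_max ≈ 33.1537, hence ||A||_2 = sqrt(λ_max) ≈ 5.7579.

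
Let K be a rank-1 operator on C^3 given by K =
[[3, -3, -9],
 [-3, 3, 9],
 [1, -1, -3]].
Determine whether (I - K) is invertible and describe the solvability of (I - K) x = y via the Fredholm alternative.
(I - K) is invertible (det(I - K) = -2 ≠ 0), so for every y in C^3 the equation (I - K) x = y has a unique solution.

K has rank 1, so it is an outer product K = u v^T: every row of K is a multiple of one row vector. Reading off the entries, u = (3, -3, 1) and v = (1, -1, -3) (row i of K equals u_i·v^T). A rank-one matrix u v^T satisfies K u = u (v·u) and kills the (2)-dimensional subspace v^⊥, so its characteristic polynomial is lambda^2 (lambda - v·u) with v·u = tr K = 3. Hence the eigenvalues of I - K are 1 (multiplicity 2) and 1 - (3) = -2, so det(I - K) = -2. (Direct check: I - K =
[[-2, 3, 9],
 [3, -2, -9],
 [-1, 1, 4]]
has determinant -2.) The finite-dimensional Fredholm alternative says: either (I - K) is invertible, or ker(I - K) ≠ {0} and then range(I - K) = ker((I - K)^*)^⊥, with dim ker(I - K) = dim ker((I - K)^*). Since det(I - K) ≠ 0, 1 is not an eigenvalue of K and ker(I - K) = {0}, so we are in the first case: for every y there is a unique x = (I - K)^(-1) y. Explicitly, by the Sherman–Morrison formula, (I - u v^T)^(-1) = I + u v^T/(1 - v·u), i.e. (I - K)^(-1) = I + K/(-2).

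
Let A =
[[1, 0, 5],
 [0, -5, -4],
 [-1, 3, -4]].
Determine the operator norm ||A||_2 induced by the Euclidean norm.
||A||_2 ≈ 7.7806 (= sqrt(largest eigenvalue of A^T A))

||A||_2 = sigma_max(A) = sqrt(lambda_max(A^T A)). Form the symmetric matrix M = A^T A =
[[2, -3, 9],
 [-3, 34, 8],
 [9, 8, 57]].
Its characteristic polynomial (trace, sum of principal 2x2 minors, determinant of M give the coefficients) is
  p(λ) = det(λ I - M) = λ^3 - 93λ^2 + 1966λ - 49.
No integer candidate from the rational root theorem (±divisors of 49) is a root, so the roots are irrational. The cubic discriminant is Δ = 3037691777 > 0, so there are three distinct real roots. p(0) = -49 and p(1) = 1825 have opposite signs, so a root lies in (0, 1); Newton's method refines it to λ ≈ 0.025. p(32) = 399 and p(33) = -511 have opposite signs, so a root lies in (32, 33); Newton's method refines it to λ ≈ 32.4373. p(60) = -889 and p(61) = 805 have opposite signs, so a root lies in (60, 61); Newton's method refines it to λ ≈ 60.5378. Check (Vieta): the three roots sum to 93, matching tr M = 93.
So the eigenvalues of A^T A are ≈ 0.025, 32.4373, 60.5378 (all ≥ 0, as they must be for A^T A). The largest is λ_max ≈ 60.5378, hence ||A||_2 = sqrt(λ_max) ≈ 7.7806.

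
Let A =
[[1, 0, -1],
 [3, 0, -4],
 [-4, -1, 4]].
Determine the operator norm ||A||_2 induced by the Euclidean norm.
||A||_2 ≈ 7.6979 (= sqrt(largest eigenvalue of A^T A))

||A||_2 = sigma_max(A) = sqrt(lambda_max(A^T A)). Form the symmetric matrix M = A^T A =
[[26, 4, -29],
 [4, 1, -4],
 [-29, -4, 33]].
Its characteristic polynomial (trace, sum of principal 2x2 minors, determinant of M give the coefficients) is
  p(λ) = det(λ I - M) = λ^3 - 60λ^2 + 44λ - 1.
No integer candidate from the rational root theorem (±divisors of 1) is a root, so the roots are irrational. The cubic discriminant is Δ = 5812357 > 0, so there are three distinct real roots. p(0) = -1 and p(0.5) = 6.125 have opposite signs, so a root lies in (0, 0.5); Newton's method refines it to λ ≈ 0.0235. p(0.5) = 6.125 and p(1) = -16 have opposite signs, so a root lies in (0.5, 1); Newton's method refines it to λ ≈ 0.7188. p(59) = -886 and p(60) = 2639 have opposite signs, so a root lies in (59, 60); Newton's method refines it to λ ≈ 59.2578. Check (Vieta): the three roots sum to 60, matching tr M = 60.
So the eigenvalues of A^T A are ≈ 0.0235, 0.7188, 59.2578 (all ≥ 0, as they must be for A^T A). The largest is λ_max ≈ 59.2578, hence ||A||_2 = sqrt(λ_max) ≈ 7.6979.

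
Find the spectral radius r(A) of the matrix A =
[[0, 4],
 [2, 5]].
r(A) = (5 + sqrt(57))/2 ≈ 6.2749

The eigenvalues of A are the roots of its characteristic polynomial. With M = A (coefficients from the trace and determinant):
  p(λ) = det(λ I - M) = λ^2 - 5λ - 8.
For λ^2 - 5λ - 8 the discriminant is 57. It is nonnegative but not a perfect square, so the roots are real and irrational: λ = (5 ± sqrt(57))/2 ≈ 6.2749, -1.2749.
Thus the eigenvalues (to 4 decimals) are 6.2749 (modulus 6.2749); -1.2749 (modulus 1.2749). The spectral radius is the largest modulus: r(A) = (5 + sqrt(57))/2 ≈ 6.2749. (Cross-check: r(A) ≤ ||A||_2 ≈ 6.5977; equality holds whenever A is normal, though it can also hold for some non-normal A.)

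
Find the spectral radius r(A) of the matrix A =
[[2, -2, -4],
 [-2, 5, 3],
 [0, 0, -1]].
r(A) = 6

The eigenvalues of A are the roots of its characteristic polynomial. With M = A (coefficients from the trace, the sum of principal 2x2 minors, and det A):
  p(λ) = det(λ I - M) = λ^3 - 6λ^2 - λ + 6.
By the rational root theorem any rational root is an integer divisor of 6. Testing λ = 6: p(6) = 216 - 216 - 6 + 6 = 0, so λ = 6 is a root. Dividing out (λ - 6) leaves p(λ) = (λ - 6)(λ^2 - 1). For λ^2 - 1 the discriminant is 4. It is a perfect square (2^2), so the roots are rational: λ = (0 ± 2)/2 = 1, -1.
Thus the eigenvalues (to 4 decimals) are 1 (modulus 1); -1 (modulus 1); 6 (modulus 6). The spectral radius is the largest modulus: r(A) = 6. (Cross-check: r(A) ≤ ||A||_2 ≈ 7.6374; equality holds whenever A is normal, though it can also hold for some non-normal A.)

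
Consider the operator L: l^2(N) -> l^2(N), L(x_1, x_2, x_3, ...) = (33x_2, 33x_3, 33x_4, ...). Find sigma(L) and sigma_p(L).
sigma(L) = closed disk {z in C : |z| ≤ 33}; sigma_p(L) = open disk {z in C : |z| < 33}

Note L = 33·V where V is the unit left shift (V x)_k = x_{k+1}; so sigma(L) = 33·sigma(V) and ||L|| = 33||V||. ||L x||^2 = 1089sum_{k≥2} |x_k|^2 ≤ 1089||x||^2, with equality on {x : x_1 = 0}, so ||L|| = 33. For any lambda with |lambda| < 33, set r = lambda/33 (|r| < 1); the vector x = (1, r, r^2, ...) is in l^2 and satisfies L x = 33(r, r^2, ...) = lambda x, so lambda is an eigenvalue. On the boundary |lambda| = 33 the geometric series diverges, so no l^2 eigenvector exists, but these lambda lie in the approximate point spectrum. Hence sigma(L) is the closed disk of radius 33 and sigma_p(L) is the open disk.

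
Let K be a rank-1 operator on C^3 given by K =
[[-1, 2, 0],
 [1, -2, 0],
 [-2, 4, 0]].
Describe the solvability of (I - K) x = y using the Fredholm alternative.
(I - K) is invertible (det(I - K) = 4 ≠ 0), so for every y in C^3 the equation (I - K) x = y has a unique solution.

K has rank 1, so it is an outer product K = u v^T: every row of K is a multiple of one row vector. Reading off the entries, u = (-1, 1, -2) and v = (1, -2, 0) (row i of K equals u_i·v^T). A rank-one matrix u v^T satisfies K u = u (v·u) and kills the (2)-dimensional subspace v^⊥, so its characteristic polynomial is lambda^2 (lambda - v·u) with v·u = tr K = -3. Hence the eigenvalues of I - K are 1 (multiplicity 2) and 1 - (-3) = 4, so det(I - K) = 4. (Direct check: I - K =
[[2, -2, 0],
 [-1, 3, 0],
 [2, -4, 1]]
has determinant 4.) The finite-dimensional Fredholm alternative says: either (I - K) is invertible, or ker(I - K) ≠ {0} and then range(I - K) = ker((I - K)^*)^⊥, with dim ker(I - K) = dim ker((I - K)^*). Since det(I - K) ≠ 0, 1 is not an eigenvalue of K and ker(I - K) = {0}, so we are in the first case: for every y there is a unique x = (I - K)^(-1) y. Explicitly, by the Sherman–Morrison formula, (I - u v^T)^(-1) = I + u v^T/(1 - v·u), i.e. (I - K)^(-1) = I + K/(4).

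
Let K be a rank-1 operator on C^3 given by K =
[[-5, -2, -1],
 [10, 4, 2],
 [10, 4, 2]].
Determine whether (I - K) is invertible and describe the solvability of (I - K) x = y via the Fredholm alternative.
(I - K) is singular (det(I - K) = 0, i.e. 1 ∈ sigma(K)). (I - K) x = y is solvable iff y ⊥ ker((I - K)^*) = span{(-5, -2, -1)}, i.e. iff -5y_1 - 2y_2 - y_3 = 0. When solvable, the solutions are x = y + c·(1, -2, -2), c arbitrary (ker(I - K) = span{(1, -2, -2)}, dimension 1).

K has rank 1, so it is an outer product K = u v^T: every row of K is a multiple of one row vector. Reading off the entries, u = (1, -2, -2) and v = (-5, -2, -1) (row i of K equals u_i·v^T). A rank-one matrix u v^T satisfies K u = u (v·u) and kills the (2)-dimensional subspace v^⊥, so its characteristic polynomial is lambda^2 (lambda - v·u) with v·u = tr K = 1. Hence the eigenvalues of I - K are 1 (multiplicity 2) and 1 - (1) = 0, so det(I - K) = 0. (Direct check: I - K =
[[6, 2, 1],
 [-10, -3, -2],
 [-10, -4, -1]]
has determinant 0.) So 1 is an eigenvalue of K and (I - K) is not invertible. The finite-dimensional Fredholm alternative says: either (I - K) is invertible, or ker(I - K) ≠ {0} and then range(I - K) = ker((I - K)^*)^⊥, with dim ker(I - K) = dim ker((I - K)^*). We are in the second case, so we need both kernels. Kernel of I - K: (I - K) u = u - u (v·u) = u - u = 0, so ker(I - K) = span{u} = span{(1, -2, -2)} (it is exactly 1-dimensional because rank(I - K) = 2). Kernel of the adjoint: K is real, so (I - K)^* = I - K^T = I - v u^T, and (I - v u^T) v = v - v (u·v) = 0; hence ker((I - K)^*) = span{v} = span{(-5, -2, -1)}. Therefore (I - K) x = y is solvable iff <y, v> = 0, i.e. iff -5y_1 - 2y_2 - y_3 = 0. When this holds, K y = u (v·y) = 0, so (I - K) y = y and x = y is a particular solution; the full solution set is the line x = y + c·u = y + c·(1, -2, -2), c ∈ C.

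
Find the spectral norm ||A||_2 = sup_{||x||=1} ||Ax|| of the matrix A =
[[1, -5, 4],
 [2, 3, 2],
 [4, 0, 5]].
||A||_2 ≈ 8.2047 (= sqrt(largest eigenvalue of A^T A))

||A||_2 = sigma_max(A) = sqrt(lambda_max(A^T A)). Form the symmetric matrix M = A^T A =
[[21, 1, 28],
 [1, 34, -14],
 [28, -14, 45]].
Its characteristic polynomial (trace, sum of principal 2x2 minors, determinant of M give the coefficients) is
  p(λ) = det(λ I - M) = λ^3 - 100λ^2 + 2208λ - 529.
No integer candidate from the rational root theorem (±divisors of 529) is a root, so the roots are irrational. The cubic discriminant is Δ = 5673210245 > 0, so there are three distinct real roots. p(0) = -529 and p(1) = 1580 have opposite signs, so a root lies in (0, 1); Newton's method refines it to λ ≈ 0.2422. p(32) = 495 and p(33) = -628 have opposite signs, so a root lies in (32, 33); Newton's method refines it to λ ≈ 32.4413. p(67) = -730 and p(68) = 1647 have opposite signs, so a root lies in (67, 68); Newton's method refines it to λ ≈ 67.3164. Check (Vieta): the three roots sum to 100, matching tr M = 100.
So the eigenvalues of A^T A are ≈ 0.2422, 32.4413, 67.3164 (all ≥ 0, as they must be for A^T A). The largest is λ_max ≈ 67.3164, hence ||A||_2 = sqrt(λ_max) ≈ 8.2047.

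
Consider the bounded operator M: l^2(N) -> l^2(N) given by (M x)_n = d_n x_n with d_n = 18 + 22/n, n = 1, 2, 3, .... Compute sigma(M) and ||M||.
sigma(M) = {18 + 22/n : n ≥ 1} ∪ {18}; ||M|| = 40

A bounded diagonal operator on l^2 with diagonal entries d_n has spectrum equal to the closure of {d_n : n ≥ 1}: every d_n is an eigenvalue (with eigenvector e_n), so {d_n} ⊂ sigma(M); the spectrum is closed, so its closure is too; and for lambda not in the closure, (M - lambda I) has bounded inverse (the diagonal entries 1/(d_n - lambda) are bounded). For our sequence d_n = 18 + 22/n, n = 1, 2, 3, ...:
  - {d_n} = {18 + 22/n : n ≥ 1}; the only limit point is 18
  - closure = {18 + 22/n : n ≥ 1} ∪ {18}
For the norm: a diagonal operator has ||M|| = sup_n |d_n|. Here d_n = 18 + 22/n is positive and decreasing, so sup_n |d_n| = d_1 = 18 + 22 = 40. So ||M|| = 40.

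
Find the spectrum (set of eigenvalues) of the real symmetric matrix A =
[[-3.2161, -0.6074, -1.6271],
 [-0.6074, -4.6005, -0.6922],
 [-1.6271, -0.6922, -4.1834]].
sigma(A) ≈ {-6, -4, -2}

A is real symmetric, so its spectrum consists of real eigenvalues. Expanding the characteristic polynomial of the displayed matrix gives
  det(λ I - A) = p(λ) = λ^3 + (12)λ^2 + (44)λ + (48).
Solving p(λ) = 0 yields eigenvalues ≈ -6, -4, -2. (A is shown rounded to 4 decimals, so these recover the underlying integer eigenvalues to within that precision.)
Verification: the trace of A = -12 equals the sum of eigenvalues -12, and det(A) ≈ -48.0004 matches the eigenvalue product -48.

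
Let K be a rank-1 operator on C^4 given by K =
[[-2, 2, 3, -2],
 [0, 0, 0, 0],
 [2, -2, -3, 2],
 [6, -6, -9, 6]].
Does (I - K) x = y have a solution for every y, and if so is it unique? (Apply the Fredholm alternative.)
(I - K) is singular (det(I - K) = 0, i.e. 1 ∈ sigma(K)). (I - K) x = y is solvable iff y ⊥ ker((I - K)^*) = span{(-2, 2, 3, -2)}, i.e. iff -2y_1 + 2y_2 + 3y_3 - 2y_4 = 0. When solvable, the solutions are x = y + c·(1, 0, -1, -3), c arbitrary (ker(I - K) = span{(1, 0, -1, -3)}, dimension 1).

K has rank 1, so it is an outer product K = u v^T: every row of K is a multiple of one row vector. Reading off the entries, u = (1, 0, -1, -3) and v = (-2, 2, 3, -2) (row i of K equals u_i·v^T). A rank-one matrix u v^T satisfies K u = u (v·u) and kills the (3)-dimensional subspace v^⊥, so its characteristic polynomial is lambda^3 (lambda - v·u) with v·u = tr K = 1. Hence the eigenvalues of I - K are 1 (multiplicity 3) and 1 - (1) = 0, so det(I - K) = 0. (Direct check: I - K =
[[3, -2, -3, 2],
 [0, 1, 0, 0],
 [-2, 2, 4, -2],
 [-6, 6, 9, -5]]
has determinant 0.) So 1 is an eigenvalue of K and (I - K) is not invertible. The finite-dimensional Fredholm alternative says: either (I - K) is invertible, or ker(I - K) ≠ {0} and then range(I - K) = ker((I - K)^*)^⊥, with dim ker(I - K) = dim ker((I - K)^*). We are in the second case, so we need both kernels. Kernel of I - K: (I - K) u = u - u (v·u) = u - u = 0, so ker(I - K) = span{u} = span{(1, 0, -1, -3)} (it is exactly 1-dimensional because rank(I - K) = 3). Kernel of the adjoint: K is real, so (I - K)^* = I - K^T = I - v u^T, and (I - v u^T) v = v - v (u·v) = 0; hence ker((I - K)^*) = span{v} = span{(-2, 2, 3, -2)}. Therefore (I - K) x = y is solvable iff <y, v> = 0, i.e. iff -2y_1 + 2y_2 + 3y_3 - 2y_4 = 0. When this holds, K y = u (v·y) = 0, so (I - K) y = y and x = y is a particular solution; the full solution set is the line x = y + c·u = y + c·(1, 0, -1, -3), c ∈ C.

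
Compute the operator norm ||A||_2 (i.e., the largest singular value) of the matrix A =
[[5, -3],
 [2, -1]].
||A||_2 = sqrt((39 + sqrt(1517))/2) ≈ 6.2429 (= sqrt(largest eigenvalue of A^T A))

||A||_2 = sigma_max(A) = sqrt(lambda_max(A^T A)). Form the symmetric matrix M = A^T A =
[[29, -17],
 [-17, 10]].
Its characteristic polynomial (trace, determinant of M give the coefficients) is
  p(λ) = det(λ I - M) = λ^2 - 39λ + 1.
For λ^2 - 39λ + 1 the discriminant is 1517. It is nonnegative but not a perfect square, so the roots are real and irrational: λ = (39 ± sqrt(1517))/2 ≈ 38.9743, 0.0257.
So the eigenvalues of A^T A are ≈ 0.0257, 38.9743 (all ≥ 0, as they must be for A^T A). The largest is λ_max = (39 + sqrt(1517))/2 ≈ 38.9743, hence ||A||_2 = sqrt(λ_max) = sqrt((39 + sqrt(1517))/2) ≈ 6.2429.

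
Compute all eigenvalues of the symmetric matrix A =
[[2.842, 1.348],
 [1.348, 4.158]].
sigma(A) ≈ {2, 5}

A is real symmetric, so its spectrum consists of real eigenvalues. Expanding the characteristic polynomial of the displayed matrix gives
  det(λ I - A) = p(λ) = λ^2 + (-7)λ + (10).
Solving p(λ) = 0 yields eigenvalues ≈ 2, 5. (A is shown rounded to 4 decimals, so these recover the underlying integer eigenvalues to within that precision.)
Verification: the trace of A = 7 equals the sum of eigenvalues 7, and det(A) ≈ 9.9999 matches the eigenvalue product 10.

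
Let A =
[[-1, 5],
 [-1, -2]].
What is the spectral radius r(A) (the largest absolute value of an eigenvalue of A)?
r(A) = sqrt(7) ≈ 2.6458

The eigenvalues of A are the roots of its characteristic polynomial. With M = A (coefficients from the trace and determinant):
  p(λ) = det(λ I - M) = λ^2 + 3λ + 7.
For λ^2 + 3λ + 7 the discriminant is -19. It is negative, so the roots are the complex-conjugate pair λ = -3/2 ± (sqrt(19)/2) i ≈ -1.5 ± 2.1794i. For a conjugate pair the product of the roots equals the constant term, so |λ|^2 = 7 and |λ| = sqrt(7) ≈ 2.6458.
Thus the eigenvalues (to 4 decimals) are -1.5 ± 2.1794i (modulus 2.6458). The spectral radius is the largest modulus: r(A) = sqrt(7) ≈ 2.6458. (Cross-check: r(A) ≤ ||A||_2 ≈ 5.4157; equality holds whenever A is normal, though it can also hold for some non-normal A.)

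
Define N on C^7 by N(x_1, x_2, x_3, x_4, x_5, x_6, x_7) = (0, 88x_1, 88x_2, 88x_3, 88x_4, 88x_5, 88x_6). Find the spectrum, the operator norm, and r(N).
sigma(N) = {0}; ||N|| = 88; r(N) = 0. (N is nilpotent with N^7 = 0.)

On C^7, N is a strictly lower-triangular matrix with 88 on the subdiagonal and zeros elsewhere, so its characteristic polynomial is lambda^7 and every eigenvalue is 0: sigma(N) = {0}. For the operator norm, N e_i = 88e_{i+1} for i = 1, ..., 6 and N e_7 = 0, so the singular values of N are 88 (with multiplicity 6) and 0; hence ||N|| = 88. The spectral radius r(N) = max|lambda| = 0. Note ||N|| > r(N) — characteristic of non-normal nilpotent operators. Indeed N^7 = 0.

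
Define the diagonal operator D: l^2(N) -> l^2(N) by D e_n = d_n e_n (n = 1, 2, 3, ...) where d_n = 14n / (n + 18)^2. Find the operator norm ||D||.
||D|| = 7/36 (attained at n = 18)

For D diagonal, ||D|| = sup_n |d_n|. Treat f(x) = 14x / (x + 18)^2 for real x > 0. By the quotient rule, f'(x) = 14(18 - x)/(x + 18)^3, which is positive for x < 18 and negative for x > 18. So f has a unique maximum at x = 18, and since 18 is a positive integer, the supremum over n ≥ 1 is attained at n = 18: d_18 = 14·18/(18 + 18)^2 = 14·18/1296 = 7/36. Hence ||D|| = 7/36.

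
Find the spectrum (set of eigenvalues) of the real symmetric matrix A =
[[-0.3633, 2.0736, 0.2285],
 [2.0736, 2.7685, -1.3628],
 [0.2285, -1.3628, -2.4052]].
sigma(A) ≈ {-3, -1, 4}

A is real symmetric, so its spectrum consists of real eigenvalues. Expanding the characteristic polynomial of the displayed matrix gives
  det(λ I - A) = p(λ) = λ^3 + (0)λ^2 + (-13)λ + (-12).
Solving p(λ) = 0 yields eigenvalues ≈ -3, -1, 4. (A is shown rounded to 4 decimals, so these recover the underlying integer eigenvalues to within that precision.)
Verification: the trace of A = 0 equals the sum of eigenvalues 0, and det(A) ≈ 11.9998 matches the eigenvalue product 12.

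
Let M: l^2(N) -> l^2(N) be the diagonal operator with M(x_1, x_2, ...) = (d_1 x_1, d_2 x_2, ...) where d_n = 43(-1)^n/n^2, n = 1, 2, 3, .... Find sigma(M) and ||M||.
sigma(M) = {43(-1)^n/n^2 : n ≥ 1} ∪ {0}; ||M|| = 43

A bounded diagonal operator on l^2 with diagonal entries d_n has spectrum equal to the closure of {d_n : n ≥ 1}: every d_n is an eigenvalue (with eigenvector e_n), so {d_n} ⊂ sigma(M); the spectrum is closed, so its closure is too; and for lambda not in the closure, (M - lambda I) has bounded inverse (the diagonal entries 1/(d_n - lambda) are bounded). For our sequence d_n = 43(-1)^n/n^2, n = 1, 2, 3, ...:
  - {d_n} = {43(-1)^n/n^2 : n ≥ 1}; the only limit point is 0
  - closure = {43(-1)^n/n^2 : n ≥ 1} ∪ {0}
For the norm: a diagonal operator has ||M|| = sup_n |d_n|. Here |d_n| = 43/n^2 is decreasing, so sup_n |d_n| = |d_1| = 43. So ||M|| = 43.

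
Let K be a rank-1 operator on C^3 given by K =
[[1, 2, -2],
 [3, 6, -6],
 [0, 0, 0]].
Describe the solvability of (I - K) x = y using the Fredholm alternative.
(I - K) is invertible (det(I - K) = -6 ≠ 0), so for every y in C^3 the equation (I - K) x = y has a unique solution.

K has rank 1, so it is an outer product K = u v^T: every row of K is a multiple of one row vector. Reading off the entries, u = (1, 3, 0) and v = (1, 2, -2) (row i of K equals u_i·v^T). A rank-one matrix u v^T satisfies K u = u (v·u) and kills the (2)-dimensional subspace v^⊥, so its characteristic polynomial is lambda^2 (lambda - v·u) with v·u = tr K = 7. Hence the eigenvalues of I - K are 1 (multiplicity 2) and 1 - (7) = -6, so det(I - K) = -6. (Direct check: I - K =
[[0, -2, 2],
 [-3, -5, 6],
 [0, 0, 1]]
has determinant -6.) The finite-dimensional Fredholm alternative says: either (I - K) is invertible, or ker(I - K) ≠ {0} and then range(I - K) = ker((I - K)^*)^⊥, with dim ker(I - K) = dim ker((I - K)^*). Since det(I - K) ≠ 0, 1 is not an eigenvalue of K and ker(I - K) = {0}, so we are in the first case: for every y there is a unique x = (I - K)^(-1) y. Explicitly, by the Sherman–Morrison formula, (I - u v^T)^(-1) = I + u v^T/(1 - v·u), i.e. (I - K)^(-1) = I + K/(-6).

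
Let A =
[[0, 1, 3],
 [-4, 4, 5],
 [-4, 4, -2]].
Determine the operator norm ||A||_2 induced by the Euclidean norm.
||A||_2 ≈ 8.6323 (= sqrt(largest eigenvalue of A^T A))

||A||_2 = sigma_max(A) = sqrt(lambda_max(A^T A)). Form the symmetric matrix M = A^T A =
[[32, -32, -12],
 [-32, 33, 15],
 [-12, 15, 38]].
Its characteristic polynomial (trace, sum of principal 2x2 minors, determinant of M give the coefficients) is
  p(λ) = det(λ I - M) = λ^3 - 103λ^2 + 2133λ - 784.
No integer candidate from the rational root theorem (±divisors of 784) is a root, so the roots are irrational. The cubic discriminant is Δ = 9106708757 > 0, so there are three distinct real roots. p(0) = -784 and p(1) = 1247 have opposite signs, so a root lies in (0, 1); Newton's method refines it to λ ≈ 0.3743. p(28) = 140 and p(29) = -1161 have opposite signs, so a root lies in (28, 29); Newton's method refines it to λ ≈ 28.1089. p(74) = -1746 and p(75) = 1691 have opposite signs, so a root lies in (74, 75); Newton's method refines it to λ ≈ 74.5168. Check (Vieta): the three roots sum to 103, matching tr M = 103.
So the eigenvalues of A^T A are ≈ 0.3743, 28.1089, 74.5168 (all ≥ 0, as they must be for A^T A). The largest is λ_max ≈ 74.5168, hence ||A||_2 = sqrt(λ_max) ≈ 8.6323.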